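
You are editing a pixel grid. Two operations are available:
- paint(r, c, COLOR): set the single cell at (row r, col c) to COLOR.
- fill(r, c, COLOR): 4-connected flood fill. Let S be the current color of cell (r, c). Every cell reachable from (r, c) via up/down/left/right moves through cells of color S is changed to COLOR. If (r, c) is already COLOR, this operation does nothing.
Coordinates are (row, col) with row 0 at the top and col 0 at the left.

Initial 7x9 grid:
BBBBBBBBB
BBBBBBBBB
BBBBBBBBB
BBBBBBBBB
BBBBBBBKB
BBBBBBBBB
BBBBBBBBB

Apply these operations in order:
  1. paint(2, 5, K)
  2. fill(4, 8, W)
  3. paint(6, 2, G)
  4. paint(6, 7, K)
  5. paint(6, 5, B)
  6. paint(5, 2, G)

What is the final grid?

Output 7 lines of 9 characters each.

After op 1 paint(2,5,K):
BBBBBBBBB
BBBBBBBBB
BBBBBKBBB
BBBBBBBBB
BBBBBBBKB
BBBBBBBBB
BBBBBBBBB
After op 2 fill(4,8,W) [61 cells changed]:
WWWWWWWWW
WWWWWWWWW
WWWWWKWWW
WWWWWWWWW
WWWWWWWKW
WWWWWWWWW
WWWWWWWWW
After op 3 paint(6,2,G):
WWWWWWWWW
WWWWWWWWW
WWWWWKWWW
WWWWWWWWW
WWWWWWWKW
WWWWWWWWW
WWGWWWWWW
After op 4 paint(6,7,K):
WWWWWWWWW
WWWWWWWWW
WWWWWKWWW
WWWWWWWWW
WWWWWWWKW
WWWWWWWWW
WWGWWWWKW
After op 5 paint(6,5,B):
WWWWWWWWW
WWWWWWWWW
WWWWWKWWW
WWWWWWWWW
WWWWWWWKW
WWWWWWWWW
WWGWWBWKW
After op 6 paint(5,2,G):
WWWWWWWWW
WWWWWWWWW
WWWWWKWWW
WWWWWWWWW
WWWWWWWKW
WWGWWWWWW
WWGWWBWKW

Answer: WWWWWWWWW
WWWWWWWWW
WWWWWKWWW
WWWWWWWWW
WWWWWWWKW
WWGWWWWWW
WWGWWBWKW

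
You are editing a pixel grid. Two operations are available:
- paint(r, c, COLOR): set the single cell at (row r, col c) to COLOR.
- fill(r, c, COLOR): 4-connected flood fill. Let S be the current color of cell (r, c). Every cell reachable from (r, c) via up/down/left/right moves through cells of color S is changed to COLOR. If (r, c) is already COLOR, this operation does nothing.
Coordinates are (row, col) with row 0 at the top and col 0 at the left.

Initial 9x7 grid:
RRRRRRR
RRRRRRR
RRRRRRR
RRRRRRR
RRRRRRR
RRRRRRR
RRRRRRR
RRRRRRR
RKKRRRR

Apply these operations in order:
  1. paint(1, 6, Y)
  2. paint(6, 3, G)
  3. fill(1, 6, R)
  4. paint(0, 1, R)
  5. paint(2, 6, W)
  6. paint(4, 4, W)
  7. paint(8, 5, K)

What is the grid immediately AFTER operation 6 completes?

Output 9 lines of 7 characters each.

After op 1 paint(1,6,Y):
RRRRRRR
RRRRRRY
RRRRRRR
RRRRRRR
RRRRRRR
RRRRRRR
RRRRRRR
RRRRRRR
RKKRRRR
After op 2 paint(6,3,G):
RRRRRRR
RRRRRRY
RRRRRRR
RRRRRRR
RRRRRRR
RRRRRRR
RRRGRRR
RRRRRRR
RKKRRRR
After op 3 fill(1,6,R) [1 cells changed]:
RRRRRRR
RRRRRRR
RRRRRRR
RRRRRRR
RRRRRRR
RRRRRRR
RRRGRRR
RRRRRRR
RKKRRRR
After op 4 paint(0,1,R):
RRRRRRR
RRRRRRR
RRRRRRR
RRRRRRR
RRRRRRR
RRRRRRR
RRRGRRR
RRRRRRR
RKKRRRR
After op 5 paint(2,6,W):
RRRRRRR
RRRRRRR
RRRRRRW
RRRRRRR
RRRRRRR
RRRRRRR
RRRGRRR
RRRRRRR
RKKRRRR
After op 6 paint(4,4,W):
RRRRRRR
RRRRRRR
RRRRRRW
RRRRRRR
RRRRWRR
RRRRRRR
RRRGRRR
RRRRRRR
RKKRRRR

Answer: RRRRRRR
RRRRRRR
RRRRRRW
RRRRRRR
RRRRWRR
RRRRRRR
RRRGRRR
RRRRRRR
RKKRRRR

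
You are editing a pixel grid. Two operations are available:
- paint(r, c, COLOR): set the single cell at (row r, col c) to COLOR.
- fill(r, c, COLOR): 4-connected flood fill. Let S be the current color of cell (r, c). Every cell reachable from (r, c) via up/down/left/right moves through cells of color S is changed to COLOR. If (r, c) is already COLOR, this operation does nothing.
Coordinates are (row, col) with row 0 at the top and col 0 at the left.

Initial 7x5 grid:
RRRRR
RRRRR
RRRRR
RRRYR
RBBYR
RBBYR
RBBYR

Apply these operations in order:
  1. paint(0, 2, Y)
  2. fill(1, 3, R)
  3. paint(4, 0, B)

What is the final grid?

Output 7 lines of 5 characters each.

Answer: RRYRR
RRRRR
RRRRR
RRRYR
BBBYR
RBBYR
RBBYR

Derivation:
After op 1 paint(0,2,Y):
RRYRR
RRRRR
RRRRR
RRRYR
RBBYR
RBBYR
RBBYR
After op 2 fill(1,3,R) [0 cells changed]:
RRYRR
RRRRR
RRRRR
RRRYR
RBBYR
RBBYR
RBBYR
After op 3 paint(4,0,B):
RRYRR
RRRRR
RRRRR
RRRYR
BBBYR
RBBYR
RBBYR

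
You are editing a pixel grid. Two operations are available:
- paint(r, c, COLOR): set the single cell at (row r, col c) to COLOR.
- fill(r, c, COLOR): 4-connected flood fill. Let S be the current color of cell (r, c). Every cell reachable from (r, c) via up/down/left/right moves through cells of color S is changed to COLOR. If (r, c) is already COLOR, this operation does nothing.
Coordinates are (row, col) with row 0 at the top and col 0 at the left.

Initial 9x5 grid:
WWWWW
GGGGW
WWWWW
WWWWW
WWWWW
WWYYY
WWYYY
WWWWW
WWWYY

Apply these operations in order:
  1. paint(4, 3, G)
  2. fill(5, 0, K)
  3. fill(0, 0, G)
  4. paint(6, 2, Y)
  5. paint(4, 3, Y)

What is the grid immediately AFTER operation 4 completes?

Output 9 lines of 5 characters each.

After op 1 paint(4,3,G):
WWWWW
GGGGW
WWWWW
WWWWW
WWWGW
WWYYY
WWYYY
WWWWW
WWWYY
After op 2 fill(5,0,K) [32 cells changed]:
KKKKK
GGGGK
KKKKK
KKKKK
KKKGK
KKYYY
KKYYY
KKKKK
KKKYY
After op 3 fill(0,0,G) [32 cells changed]:
GGGGG
GGGGG
GGGGG
GGGGG
GGGGG
GGYYY
GGYYY
GGGGG
GGGYY
After op 4 paint(6,2,Y):
GGGGG
GGGGG
GGGGG
GGGGG
GGGGG
GGYYY
GGYYY
GGGGG
GGGYY

Answer: GGGGG
GGGGG
GGGGG
GGGGG
GGGGG
GGYYY
GGYYY
GGGGG
GGGYY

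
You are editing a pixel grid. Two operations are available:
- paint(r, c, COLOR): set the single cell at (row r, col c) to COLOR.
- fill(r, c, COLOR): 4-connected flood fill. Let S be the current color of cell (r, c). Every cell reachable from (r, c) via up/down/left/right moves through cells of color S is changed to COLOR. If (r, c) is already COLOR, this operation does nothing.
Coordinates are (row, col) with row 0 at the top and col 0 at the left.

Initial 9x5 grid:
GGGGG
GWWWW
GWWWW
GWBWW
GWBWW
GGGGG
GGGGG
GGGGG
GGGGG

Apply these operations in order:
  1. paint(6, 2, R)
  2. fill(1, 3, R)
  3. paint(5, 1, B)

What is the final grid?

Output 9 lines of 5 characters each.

Answer: GGGGG
GRRRR
GRRRR
GRBRR
GRBRR
GBGGG
GGRGG
GGGGG
GGGGG

Derivation:
After op 1 paint(6,2,R):
GGGGG
GWWWW
GWWWW
GWBWW
GWBWW
GGGGG
GGRGG
GGGGG
GGGGG
After op 2 fill(1,3,R) [14 cells changed]:
GGGGG
GRRRR
GRRRR
GRBRR
GRBRR
GGGGG
GGRGG
GGGGG
GGGGG
After op 3 paint(5,1,B):
GGGGG
GRRRR
GRRRR
GRBRR
GRBRR
GBGGG
GGRGG
GGGGG
GGGGG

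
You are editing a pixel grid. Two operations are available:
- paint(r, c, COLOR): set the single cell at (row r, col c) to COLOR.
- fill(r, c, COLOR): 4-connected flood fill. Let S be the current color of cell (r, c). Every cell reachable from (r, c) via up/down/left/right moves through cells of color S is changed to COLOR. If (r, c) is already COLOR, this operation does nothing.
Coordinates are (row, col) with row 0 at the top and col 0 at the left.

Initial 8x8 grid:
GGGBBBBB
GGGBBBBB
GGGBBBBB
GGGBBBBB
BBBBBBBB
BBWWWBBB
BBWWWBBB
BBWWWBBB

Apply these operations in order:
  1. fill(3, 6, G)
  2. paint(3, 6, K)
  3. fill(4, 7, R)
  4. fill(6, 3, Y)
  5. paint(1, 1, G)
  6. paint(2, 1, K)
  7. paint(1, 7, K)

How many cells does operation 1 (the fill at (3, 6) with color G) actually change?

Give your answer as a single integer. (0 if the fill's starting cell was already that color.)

After op 1 fill(3,6,G) [43 cells changed]:
GGGGGGGG
GGGGGGGG
GGGGGGGG
GGGGGGGG
GGGGGGGG
GGWWWGGG
GGWWWGGG
GGWWWGGG

Answer: 43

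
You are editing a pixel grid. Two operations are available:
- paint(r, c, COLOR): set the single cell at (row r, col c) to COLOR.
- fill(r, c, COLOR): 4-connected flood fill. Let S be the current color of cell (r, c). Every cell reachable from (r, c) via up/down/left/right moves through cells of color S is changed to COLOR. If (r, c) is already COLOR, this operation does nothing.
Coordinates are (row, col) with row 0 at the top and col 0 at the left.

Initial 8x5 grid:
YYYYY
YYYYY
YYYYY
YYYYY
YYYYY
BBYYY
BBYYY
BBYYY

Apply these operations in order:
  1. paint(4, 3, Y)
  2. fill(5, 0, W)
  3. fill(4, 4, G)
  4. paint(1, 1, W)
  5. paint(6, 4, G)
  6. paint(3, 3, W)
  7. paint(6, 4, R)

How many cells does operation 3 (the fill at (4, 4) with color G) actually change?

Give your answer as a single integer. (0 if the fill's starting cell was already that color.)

After op 1 paint(4,3,Y):
YYYYY
YYYYY
YYYYY
YYYYY
YYYYY
BBYYY
BBYYY
BBYYY
After op 2 fill(5,0,W) [6 cells changed]:
YYYYY
YYYYY
YYYYY
YYYYY
YYYYY
WWYYY
WWYYY
WWYYY
After op 3 fill(4,4,G) [34 cells changed]:
GGGGG
GGGGG
GGGGG
GGGGG
GGGGG
WWGGG
WWGGG
WWGGG

Answer: 34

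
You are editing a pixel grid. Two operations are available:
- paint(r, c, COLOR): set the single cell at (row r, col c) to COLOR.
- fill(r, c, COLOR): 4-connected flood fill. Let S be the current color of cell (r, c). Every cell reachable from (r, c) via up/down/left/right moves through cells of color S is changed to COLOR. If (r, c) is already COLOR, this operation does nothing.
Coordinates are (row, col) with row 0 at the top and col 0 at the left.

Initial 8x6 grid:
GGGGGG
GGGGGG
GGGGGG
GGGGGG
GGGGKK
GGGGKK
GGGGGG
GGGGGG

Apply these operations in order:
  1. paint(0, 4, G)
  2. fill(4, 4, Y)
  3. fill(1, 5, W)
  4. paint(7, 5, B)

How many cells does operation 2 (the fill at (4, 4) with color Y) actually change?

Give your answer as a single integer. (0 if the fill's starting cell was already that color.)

Answer: 4

Derivation:
After op 1 paint(0,4,G):
GGGGGG
GGGGGG
GGGGGG
GGGGGG
GGGGKK
GGGGKK
GGGGGG
GGGGGG
After op 2 fill(4,4,Y) [4 cells changed]:
GGGGGG
GGGGGG
GGGGGG
GGGGGG
GGGGYY
GGGGYY
GGGGGG
GGGGGG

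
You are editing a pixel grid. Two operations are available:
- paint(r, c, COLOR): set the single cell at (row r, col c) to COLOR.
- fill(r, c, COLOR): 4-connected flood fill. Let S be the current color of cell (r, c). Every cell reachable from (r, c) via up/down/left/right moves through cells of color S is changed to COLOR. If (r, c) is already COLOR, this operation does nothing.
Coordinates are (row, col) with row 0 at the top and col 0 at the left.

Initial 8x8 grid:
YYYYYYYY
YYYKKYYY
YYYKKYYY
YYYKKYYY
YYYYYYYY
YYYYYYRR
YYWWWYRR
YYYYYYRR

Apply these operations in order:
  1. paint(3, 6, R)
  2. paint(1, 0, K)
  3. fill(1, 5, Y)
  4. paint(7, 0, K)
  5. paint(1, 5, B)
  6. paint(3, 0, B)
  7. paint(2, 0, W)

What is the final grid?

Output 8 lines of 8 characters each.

After op 1 paint(3,6,R):
YYYYYYYY
YYYKKYYY
YYYKKYYY
YYYKKYRY
YYYYYYYY
YYYYYYRR
YYWWWYRR
YYYYYYRR
After op 2 paint(1,0,K):
YYYYYYYY
KYYKKYYY
YYYKKYYY
YYYKKYRY
YYYYYYYY
YYYYYYRR
YYWWWYRR
YYYYYYRR
After op 3 fill(1,5,Y) [0 cells changed]:
YYYYYYYY
KYYKKYYY
YYYKKYYY
YYYKKYRY
YYYYYYYY
YYYYYYRR
YYWWWYRR
YYYYYYRR
After op 4 paint(7,0,K):
YYYYYYYY
KYYKKYYY
YYYKKYYY
YYYKKYRY
YYYYYYYY
YYYYYYRR
YYWWWYRR
KYYYYYRR
After op 5 paint(1,5,B):
YYYYYYYY
KYYKKBYY
YYYKKYYY
YYYKKYRY
YYYYYYYY
YYYYYYRR
YYWWWYRR
KYYYYYRR
After op 6 paint(3,0,B):
YYYYYYYY
KYYKKBYY
YYYKKYYY
BYYKKYRY
YYYYYYYY
YYYYYYRR
YYWWWYRR
KYYYYYRR
After op 7 paint(2,0,W):
YYYYYYYY
KYYKKBYY
WYYKKYYY
BYYKKYRY
YYYYYYYY
YYYYYYRR
YYWWWYRR
KYYYYYRR

Answer: YYYYYYYY
KYYKKBYY
WYYKKYYY
BYYKKYRY
YYYYYYYY
YYYYYYRR
YYWWWYRR
KYYYYYRR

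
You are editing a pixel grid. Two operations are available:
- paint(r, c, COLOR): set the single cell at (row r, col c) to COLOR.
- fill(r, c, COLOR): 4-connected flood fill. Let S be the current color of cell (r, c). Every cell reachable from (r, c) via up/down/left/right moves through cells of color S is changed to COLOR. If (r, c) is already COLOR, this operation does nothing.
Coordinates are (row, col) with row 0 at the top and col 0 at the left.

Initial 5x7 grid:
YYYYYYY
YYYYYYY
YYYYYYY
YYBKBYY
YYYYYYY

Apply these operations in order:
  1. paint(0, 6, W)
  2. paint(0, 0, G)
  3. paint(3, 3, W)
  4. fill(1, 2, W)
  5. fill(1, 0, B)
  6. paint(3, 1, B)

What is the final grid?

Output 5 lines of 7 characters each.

After op 1 paint(0,6,W):
YYYYYYW
YYYYYYY
YYYYYYY
YYBKBYY
YYYYYYY
After op 2 paint(0,0,G):
GYYYYYW
YYYYYYY
YYYYYYY
YYBKBYY
YYYYYYY
After op 3 paint(3,3,W):
GYYYYYW
YYYYYYY
YYYYYYY
YYBWBYY
YYYYYYY
After op 4 fill(1,2,W) [30 cells changed]:
GWWWWWW
WWWWWWW
WWWWWWW
WWBWBWW
WWWWWWW
After op 5 fill(1,0,B) [32 cells changed]:
GBBBBBB
BBBBBBB
BBBBBBB
BBBBBBB
BBBBBBB
After op 6 paint(3,1,B):
GBBBBBB
BBBBBBB
BBBBBBB
BBBBBBB
BBBBBBB

Answer: GBBBBBB
BBBBBBB
BBBBBBB
BBBBBBB
BBBBBBB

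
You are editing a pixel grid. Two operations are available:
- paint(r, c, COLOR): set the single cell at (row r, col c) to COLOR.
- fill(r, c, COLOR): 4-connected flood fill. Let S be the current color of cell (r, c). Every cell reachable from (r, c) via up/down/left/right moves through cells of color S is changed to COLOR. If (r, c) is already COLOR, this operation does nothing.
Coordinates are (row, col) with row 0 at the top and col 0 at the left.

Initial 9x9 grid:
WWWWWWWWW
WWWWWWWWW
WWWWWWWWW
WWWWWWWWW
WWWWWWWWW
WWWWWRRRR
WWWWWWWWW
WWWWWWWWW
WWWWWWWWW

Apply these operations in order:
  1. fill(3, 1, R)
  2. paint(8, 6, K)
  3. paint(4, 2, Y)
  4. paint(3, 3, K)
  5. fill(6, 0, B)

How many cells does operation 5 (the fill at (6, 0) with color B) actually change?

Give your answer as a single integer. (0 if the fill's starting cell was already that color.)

Answer: 78

Derivation:
After op 1 fill(3,1,R) [77 cells changed]:
RRRRRRRRR
RRRRRRRRR
RRRRRRRRR
RRRRRRRRR
RRRRRRRRR
RRRRRRRRR
RRRRRRRRR
RRRRRRRRR
RRRRRRRRR
After op 2 paint(8,6,K):
RRRRRRRRR
RRRRRRRRR
RRRRRRRRR
RRRRRRRRR
RRRRRRRRR
RRRRRRRRR
RRRRRRRRR
RRRRRRRRR
RRRRRRKRR
After op 3 paint(4,2,Y):
RRRRRRRRR
RRRRRRRRR
RRRRRRRRR
RRRRRRRRR
RRYRRRRRR
RRRRRRRRR
RRRRRRRRR
RRRRRRRRR
RRRRRRKRR
After op 4 paint(3,3,K):
RRRRRRRRR
RRRRRRRRR
RRRRRRRRR
RRRKRRRRR
RRYRRRRRR
RRRRRRRRR
RRRRRRRRR
RRRRRRRRR
RRRRRRKRR
After op 5 fill(6,0,B) [78 cells changed]:
BBBBBBBBB
BBBBBBBBB
BBBBBBBBB
BBBKBBBBB
BBYBBBBBB
BBBBBBBBB
BBBBBBBBB
BBBBBBBBB
BBBBBBKBB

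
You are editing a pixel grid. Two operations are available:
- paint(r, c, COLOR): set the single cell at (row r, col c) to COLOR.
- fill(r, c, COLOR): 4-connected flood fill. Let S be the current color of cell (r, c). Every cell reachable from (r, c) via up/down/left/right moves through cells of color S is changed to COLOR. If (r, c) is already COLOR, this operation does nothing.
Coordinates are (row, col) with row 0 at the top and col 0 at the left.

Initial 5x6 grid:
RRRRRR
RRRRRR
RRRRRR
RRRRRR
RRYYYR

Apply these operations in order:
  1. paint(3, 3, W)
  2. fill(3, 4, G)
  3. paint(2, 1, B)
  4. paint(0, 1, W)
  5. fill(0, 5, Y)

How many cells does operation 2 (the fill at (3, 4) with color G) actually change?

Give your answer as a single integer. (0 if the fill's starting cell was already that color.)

Answer: 26

Derivation:
After op 1 paint(3,3,W):
RRRRRR
RRRRRR
RRRRRR
RRRWRR
RRYYYR
After op 2 fill(3,4,G) [26 cells changed]:
GGGGGG
GGGGGG
GGGGGG
GGGWGG
GGYYYG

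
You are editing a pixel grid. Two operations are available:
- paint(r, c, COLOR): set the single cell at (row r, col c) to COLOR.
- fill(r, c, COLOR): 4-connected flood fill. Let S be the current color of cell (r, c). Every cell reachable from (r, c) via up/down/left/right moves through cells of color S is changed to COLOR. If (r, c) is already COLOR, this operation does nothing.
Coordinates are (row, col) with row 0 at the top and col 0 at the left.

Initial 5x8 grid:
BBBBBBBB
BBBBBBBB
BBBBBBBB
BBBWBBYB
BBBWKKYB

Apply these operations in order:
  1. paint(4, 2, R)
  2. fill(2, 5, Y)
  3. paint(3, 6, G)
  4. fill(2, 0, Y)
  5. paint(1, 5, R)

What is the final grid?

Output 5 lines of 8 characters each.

After op 1 paint(4,2,R):
BBBBBBBB
BBBBBBBB
BBBBBBBB
BBBWBBYB
BBRWKKYB
After op 2 fill(2,5,Y) [33 cells changed]:
YYYYYYYY
YYYYYYYY
YYYYYYYY
YYYWYYYY
YYRWKKYY
After op 3 paint(3,6,G):
YYYYYYYY
YYYYYYYY
YYYYYYYY
YYYWYYGY
YYRWKKYY
After op 4 fill(2,0,Y) [0 cells changed]:
YYYYYYYY
YYYYYYYY
YYYYYYYY
YYYWYYGY
YYRWKKYY
After op 5 paint(1,5,R):
YYYYYYYY
YYYYYRYY
YYYYYYYY
YYYWYYGY
YYRWKKYY

Answer: YYYYYYYY
YYYYYRYY
YYYYYYYY
YYYWYYGY
YYRWKKYY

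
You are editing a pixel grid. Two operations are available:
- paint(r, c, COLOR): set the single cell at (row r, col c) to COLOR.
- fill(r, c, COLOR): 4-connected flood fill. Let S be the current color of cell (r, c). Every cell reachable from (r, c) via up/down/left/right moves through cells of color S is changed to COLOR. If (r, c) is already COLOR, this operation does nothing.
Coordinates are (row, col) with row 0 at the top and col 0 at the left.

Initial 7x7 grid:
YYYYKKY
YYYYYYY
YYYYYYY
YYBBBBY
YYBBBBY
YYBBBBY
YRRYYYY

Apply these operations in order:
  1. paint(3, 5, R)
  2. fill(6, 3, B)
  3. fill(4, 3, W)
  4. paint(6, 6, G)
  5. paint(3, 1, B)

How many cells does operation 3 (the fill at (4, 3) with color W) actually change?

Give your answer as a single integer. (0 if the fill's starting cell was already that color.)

After op 1 paint(3,5,R):
YYYYKKY
YYYYYYY
YYYYYYY
YYBBBRY
YYBBBBY
YYBBBBY
YRRYYYY
After op 2 fill(6,3,B) [33 cells changed]:
BBBBKKB
BBBBBBB
BBBBBBB
BBBBBRB
BBBBBBB
BBBBBBB
BRRBBBB
After op 3 fill(4,3,W) [44 cells changed]:
WWWWKKW
WWWWWWW
WWWWWWW
WWWWWRW
WWWWWWW
WWWWWWW
WRRWWWW

Answer: 44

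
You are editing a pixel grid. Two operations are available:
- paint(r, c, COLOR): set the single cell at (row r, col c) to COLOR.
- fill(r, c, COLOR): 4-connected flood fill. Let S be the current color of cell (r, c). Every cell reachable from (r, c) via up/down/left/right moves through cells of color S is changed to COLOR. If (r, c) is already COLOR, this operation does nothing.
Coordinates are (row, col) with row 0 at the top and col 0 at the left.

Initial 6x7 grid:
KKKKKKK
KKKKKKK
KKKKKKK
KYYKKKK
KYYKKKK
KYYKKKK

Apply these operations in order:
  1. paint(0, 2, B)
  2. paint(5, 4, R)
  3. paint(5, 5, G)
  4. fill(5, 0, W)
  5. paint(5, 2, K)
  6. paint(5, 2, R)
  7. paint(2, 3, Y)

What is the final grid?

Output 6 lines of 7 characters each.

After op 1 paint(0,2,B):
KKBKKKK
KKKKKKK
KKKKKKK
KYYKKKK
KYYKKKK
KYYKKKK
After op 2 paint(5,4,R):
KKBKKKK
KKKKKKK
KKKKKKK
KYYKKKK
KYYKKKK
KYYKRKK
After op 3 paint(5,5,G):
KKBKKKK
KKKKKKK
KKKKKKK
KYYKKKK
KYYKKKK
KYYKRGK
After op 4 fill(5,0,W) [33 cells changed]:
WWBWWWW
WWWWWWW
WWWWWWW
WYYWWWW
WYYWWWW
WYYWRGW
After op 5 paint(5,2,K):
WWBWWWW
WWWWWWW
WWWWWWW
WYYWWWW
WYYWWWW
WYKWRGW
After op 6 paint(5,2,R):
WWBWWWW
WWWWWWW
WWWWWWW
WYYWWWW
WYYWWWW
WYRWRGW
After op 7 paint(2,3,Y):
WWBWWWW
WWWWWWW
WWWYWWW
WYYWWWW
WYYWWWW
WYRWRGW

Answer: WWBWWWW
WWWWWWW
WWWYWWW
WYYWWWW
WYYWWWW
WYRWRGW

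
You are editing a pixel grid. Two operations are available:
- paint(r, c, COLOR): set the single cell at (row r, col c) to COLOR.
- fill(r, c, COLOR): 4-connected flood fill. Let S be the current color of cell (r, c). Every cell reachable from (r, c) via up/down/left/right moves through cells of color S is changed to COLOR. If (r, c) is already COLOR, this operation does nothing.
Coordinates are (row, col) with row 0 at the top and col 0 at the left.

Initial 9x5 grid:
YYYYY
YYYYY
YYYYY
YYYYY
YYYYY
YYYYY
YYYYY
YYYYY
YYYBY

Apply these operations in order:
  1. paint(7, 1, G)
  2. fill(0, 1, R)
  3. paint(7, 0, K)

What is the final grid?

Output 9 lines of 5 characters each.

Answer: RRRRR
RRRRR
RRRRR
RRRRR
RRRRR
RRRRR
RRRRR
KGRRR
RRRBR

Derivation:
After op 1 paint(7,1,G):
YYYYY
YYYYY
YYYYY
YYYYY
YYYYY
YYYYY
YYYYY
YGYYY
YYYBY
After op 2 fill(0,1,R) [43 cells changed]:
RRRRR
RRRRR
RRRRR
RRRRR
RRRRR
RRRRR
RRRRR
RGRRR
RRRBR
After op 3 paint(7,0,K):
RRRRR
RRRRR
RRRRR
RRRRR
RRRRR
RRRRR
RRRRR
KGRRR
RRRBR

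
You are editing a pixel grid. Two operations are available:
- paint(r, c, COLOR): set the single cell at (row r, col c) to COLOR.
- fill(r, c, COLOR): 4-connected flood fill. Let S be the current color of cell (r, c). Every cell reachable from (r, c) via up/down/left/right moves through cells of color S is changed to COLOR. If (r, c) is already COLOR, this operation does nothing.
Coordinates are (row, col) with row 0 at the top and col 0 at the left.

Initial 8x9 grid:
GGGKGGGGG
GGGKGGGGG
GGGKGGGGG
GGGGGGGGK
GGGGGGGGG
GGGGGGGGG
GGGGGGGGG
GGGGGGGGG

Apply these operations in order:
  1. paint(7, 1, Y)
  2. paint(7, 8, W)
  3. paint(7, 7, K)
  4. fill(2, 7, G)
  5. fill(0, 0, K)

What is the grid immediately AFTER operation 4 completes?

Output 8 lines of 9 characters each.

After op 1 paint(7,1,Y):
GGGKGGGGG
GGGKGGGGG
GGGKGGGGG
GGGGGGGGK
GGGGGGGGG
GGGGGGGGG
GGGGGGGGG
GYGGGGGGG
After op 2 paint(7,8,W):
GGGKGGGGG
GGGKGGGGG
GGGKGGGGG
GGGGGGGGK
GGGGGGGGG
GGGGGGGGG
GGGGGGGGG
GYGGGGGGW
After op 3 paint(7,7,K):
GGGKGGGGG
GGGKGGGGG
GGGKGGGGG
GGGGGGGGK
GGGGGGGGG
GGGGGGGGG
GGGGGGGGG
GYGGGGGKW
After op 4 fill(2,7,G) [0 cells changed]:
GGGKGGGGG
GGGKGGGGG
GGGKGGGGG
GGGGGGGGK
GGGGGGGGG
GGGGGGGGG
GGGGGGGGG
GYGGGGGKW

Answer: GGGKGGGGG
GGGKGGGGG
GGGKGGGGG
GGGGGGGGK
GGGGGGGGG
GGGGGGGGG
GGGGGGGGG
GYGGGGGKW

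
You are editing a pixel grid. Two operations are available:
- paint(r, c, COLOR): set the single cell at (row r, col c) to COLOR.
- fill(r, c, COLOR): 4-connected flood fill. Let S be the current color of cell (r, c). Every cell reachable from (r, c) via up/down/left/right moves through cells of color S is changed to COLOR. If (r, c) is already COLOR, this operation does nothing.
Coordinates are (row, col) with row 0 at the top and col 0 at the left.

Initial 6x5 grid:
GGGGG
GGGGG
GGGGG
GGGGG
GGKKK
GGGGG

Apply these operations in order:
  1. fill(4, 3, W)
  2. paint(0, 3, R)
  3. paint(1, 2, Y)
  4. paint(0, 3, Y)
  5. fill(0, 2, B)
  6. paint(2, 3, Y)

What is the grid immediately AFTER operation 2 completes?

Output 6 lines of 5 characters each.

After op 1 fill(4,3,W) [3 cells changed]:
GGGGG
GGGGG
GGGGG
GGGGG
GGWWW
GGGGG
After op 2 paint(0,3,R):
GGGRG
GGGGG
GGGGG
GGGGG
GGWWW
GGGGG

Answer: GGGRG
GGGGG
GGGGG
GGGGG
GGWWW
GGGGG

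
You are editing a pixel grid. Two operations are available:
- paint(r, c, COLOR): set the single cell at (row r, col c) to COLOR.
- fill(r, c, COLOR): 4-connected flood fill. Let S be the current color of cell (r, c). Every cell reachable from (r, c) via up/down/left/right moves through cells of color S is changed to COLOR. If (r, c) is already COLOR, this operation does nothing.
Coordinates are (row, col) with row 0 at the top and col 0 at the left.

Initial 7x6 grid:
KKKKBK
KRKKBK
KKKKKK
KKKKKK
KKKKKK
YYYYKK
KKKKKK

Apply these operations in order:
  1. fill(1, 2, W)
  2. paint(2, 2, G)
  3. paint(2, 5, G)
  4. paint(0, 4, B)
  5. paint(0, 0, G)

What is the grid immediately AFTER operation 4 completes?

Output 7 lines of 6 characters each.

After op 1 fill(1,2,W) [35 cells changed]:
WWWWBW
WRWWBW
WWWWWW
WWWWWW
WWWWWW
YYYYWW
WWWWWW
After op 2 paint(2,2,G):
WWWWBW
WRWWBW
WWGWWW
WWWWWW
WWWWWW
YYYYWW
WWWWWW
After op 3 paint(2,5,G):
WWWWBW
WRWWBW
WWGWWG
WWWWWW
WWWWWW
YYYYWW
WWWWWW
After op 4 paint(0,4,B):
WWWWBW
WRWWBW
WWGWWG
WWWWWW
WWWWWW
YYYYWW
WWWWWW

Answer: WWWWBW
WRWWBW
WWGWWG
WWWWWW
WWWWWW
YYYYWW
WWWWWW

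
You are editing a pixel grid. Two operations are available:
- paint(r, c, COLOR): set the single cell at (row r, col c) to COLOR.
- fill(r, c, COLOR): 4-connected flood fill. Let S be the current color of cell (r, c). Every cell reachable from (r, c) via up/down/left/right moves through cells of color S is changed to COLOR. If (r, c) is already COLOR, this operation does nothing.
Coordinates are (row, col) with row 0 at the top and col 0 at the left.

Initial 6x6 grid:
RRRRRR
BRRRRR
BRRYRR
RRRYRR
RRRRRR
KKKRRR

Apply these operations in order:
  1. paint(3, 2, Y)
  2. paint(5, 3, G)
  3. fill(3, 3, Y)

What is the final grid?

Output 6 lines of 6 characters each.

Answer: RRRRRR
BRRRRR
BRRYRR
RRYYRR
RRRRRR
KKKGRR

Derivation:
After op 1 paint(3,2,Y):
RRRRRR
BRRRRR
BRRYRR
RRYYRR
RRRRRR
KKKRRR
After op 2 paint(5,3,G):
RRRRRR
BRRRRR
BRRYRR
RRYYRR
RRRRRR
KKKGRR
After op 3 fill(3,3,Y) [0 cells changed]:
RRRRRR
BRRRRR
BRRYRR
RRYYRR
RRRRRR
KKKGRR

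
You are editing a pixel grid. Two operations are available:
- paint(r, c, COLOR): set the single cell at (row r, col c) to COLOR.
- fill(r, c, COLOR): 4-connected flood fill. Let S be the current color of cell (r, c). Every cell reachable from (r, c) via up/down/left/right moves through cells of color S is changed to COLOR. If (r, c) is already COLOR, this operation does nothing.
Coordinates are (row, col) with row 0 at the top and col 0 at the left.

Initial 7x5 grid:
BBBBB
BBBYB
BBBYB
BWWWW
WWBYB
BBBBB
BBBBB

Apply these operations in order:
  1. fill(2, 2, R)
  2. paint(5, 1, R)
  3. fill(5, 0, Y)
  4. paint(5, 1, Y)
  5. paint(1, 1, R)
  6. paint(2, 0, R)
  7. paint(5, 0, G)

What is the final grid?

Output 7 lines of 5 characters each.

Answer: RRRRR
RRRYR
RRRYR
RWWWW
WWYYY
GYYYY
YYYYY

Derivation:
After op 1 fill(2,2,R) [14 cells changed]:
RRRRR
RRRYR
RRRYR
RWWWW
WWBYB
BBBBB
BBBBB
After op 2 paint(5,1,R):
RRRRR
RRRYR
RRRYR
RWWWW
WWBYB
BRBBB
BBBBB
After op 3 fill(5,0,Y) [11 cells changed]:
RRRRR
RRRYR
RRRYR
RWWWW
WWYYY
YRYYY
YYYYY
After op 4 paint(5,1,Y):
RRRRR
RRRYR
RRRYR
RWWWW
WWYYY
YYYYY
YYYYY
After op 5 paint(1,1,R):
RRRRR
RRRYR
RRRYR
RWWWW
WWYYY
YYYYY
YYYYY
After op 6 paint(2,0,R):
RRRRR
RRRYR
RRRYR
RWWWW
WWYYY
YYYYY
YYYYY
After op 7 paint(5,0,G):
RRRRR
RRRYR
RRRYR
RWWWW
WWYYY
GYYYY
YYYYY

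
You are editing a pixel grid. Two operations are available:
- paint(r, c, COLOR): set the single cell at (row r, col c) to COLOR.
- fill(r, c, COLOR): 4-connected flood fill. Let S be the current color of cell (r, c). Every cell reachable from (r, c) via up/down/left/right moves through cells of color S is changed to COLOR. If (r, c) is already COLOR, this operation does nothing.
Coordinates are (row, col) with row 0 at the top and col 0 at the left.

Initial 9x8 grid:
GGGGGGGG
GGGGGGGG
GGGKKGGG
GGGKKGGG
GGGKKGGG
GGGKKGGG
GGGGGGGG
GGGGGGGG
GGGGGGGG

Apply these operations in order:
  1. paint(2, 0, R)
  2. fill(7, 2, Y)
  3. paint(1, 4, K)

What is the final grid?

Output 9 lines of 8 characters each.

After op 1 paint(2,0,R):
GGGGGGGG
GGGGGGGG
RGGKKGGG
GGGKKGGG
GGGKKGGG
GGGKKGGG
GGGGGGGG
GGGGGGGG
GGGGGGGG
After op 2 fill(7,2,Y) [63 cells changed]:
YYYYYYYY
YYYYYYYY
RYYKKYYY
YYYKKYYY
YYYKKYYY
YYYKKYYY
YYYYYYYY
YYYYYYYY
YYYYYYYY
After op 3 paint(1,4,K):
YYYYYYYY
YYYYKYYY
RYYKKYYY
YYYKKYYY
YYYKKYYY
YYYKKYYY
YYYYYYYY
YYYYYYYY
YYYYYYYY

Answer: YYYYYYYY
YYYYKYYY
RYYKKYYY
YYYKKYYY
YYYKKYYY
YYYKKYYY
YYYYYYYY
YYYYYYYY
YYYYYYYY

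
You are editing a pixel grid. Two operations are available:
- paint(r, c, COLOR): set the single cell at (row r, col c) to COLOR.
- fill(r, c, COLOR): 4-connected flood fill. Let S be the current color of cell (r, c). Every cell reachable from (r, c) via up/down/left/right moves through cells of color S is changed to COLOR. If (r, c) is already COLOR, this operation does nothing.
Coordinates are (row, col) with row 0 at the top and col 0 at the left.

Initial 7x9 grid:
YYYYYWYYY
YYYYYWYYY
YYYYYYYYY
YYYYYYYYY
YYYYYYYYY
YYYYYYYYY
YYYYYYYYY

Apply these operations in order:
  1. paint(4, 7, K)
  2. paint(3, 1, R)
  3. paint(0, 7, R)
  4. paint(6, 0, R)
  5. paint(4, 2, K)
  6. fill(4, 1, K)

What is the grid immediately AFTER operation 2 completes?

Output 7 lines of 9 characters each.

After op 1 paint(4,7,K):
YYYYYWYYY
YYYYYWYYY
YYYYYYYYY
YYYYYYYYY
YYYYYYYKY
YYYYYYYYY
YYYYYYYYY
After op 2 paint(3,1,R):
YYYYYWYYY
YYYYYWYYY
YYYYYYYYY
YRYYYYYYY
YYYYYYYKY
YYYYYYYYY
YYYYYYYYY

Answer: YYYYYWYYY
YYYYYWYYY
YYYYYYYYY
YRYYYYYYY
YYYYYYYKY
YYYYYYYYY
YYYYYYYYY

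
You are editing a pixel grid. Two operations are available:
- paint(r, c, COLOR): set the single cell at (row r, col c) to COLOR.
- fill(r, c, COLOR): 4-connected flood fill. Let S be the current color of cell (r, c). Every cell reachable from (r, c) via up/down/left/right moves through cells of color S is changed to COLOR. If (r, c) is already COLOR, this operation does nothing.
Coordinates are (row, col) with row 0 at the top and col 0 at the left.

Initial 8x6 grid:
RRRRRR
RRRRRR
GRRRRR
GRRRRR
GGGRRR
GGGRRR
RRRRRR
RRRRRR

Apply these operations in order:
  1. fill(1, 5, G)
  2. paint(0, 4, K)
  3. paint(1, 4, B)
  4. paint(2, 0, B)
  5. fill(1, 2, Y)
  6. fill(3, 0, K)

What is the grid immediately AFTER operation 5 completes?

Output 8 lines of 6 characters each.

After op 1 fill(1,5,G) [40 cells changed]:
GGGGGG
GGGGGG
GGGGGG
GGGGGG
GGGGGG
GGGGGG
GGGGGG
GGGGGG
After op 2 paint(0,4,K):
GGGGKG
GGGGGG
GGGGGG
GGGGGG
GGGGGG
GGGGGG
GGGGGG
GGGGGG
After op 3 paint(1,4,B):
GGGGKG
GGGGBG
GGGGGG
GGGGGG
GGGGGG
GGGGGG
GGGGGG
GGGGGG
After op 4 paint(2,0,B):
GGGGKG
GGGGBG
BGGGGG
GGGGGG
GGGGGG
GGGGGG
GGGGGG
GGGGGG
After op 5 fill(1,2,Y) [45 cells changed]:
YYYYKY
YYYYBY
BYYYYY
YYYYYY
YYYYYY
YYYYYY
YYYYYY
YYYYYY

Answer: YYYYKY
YYYYBY
BYYYYY
YYYYYY
YYYYYY
YYYYYY
YYYYYY
YYYYYY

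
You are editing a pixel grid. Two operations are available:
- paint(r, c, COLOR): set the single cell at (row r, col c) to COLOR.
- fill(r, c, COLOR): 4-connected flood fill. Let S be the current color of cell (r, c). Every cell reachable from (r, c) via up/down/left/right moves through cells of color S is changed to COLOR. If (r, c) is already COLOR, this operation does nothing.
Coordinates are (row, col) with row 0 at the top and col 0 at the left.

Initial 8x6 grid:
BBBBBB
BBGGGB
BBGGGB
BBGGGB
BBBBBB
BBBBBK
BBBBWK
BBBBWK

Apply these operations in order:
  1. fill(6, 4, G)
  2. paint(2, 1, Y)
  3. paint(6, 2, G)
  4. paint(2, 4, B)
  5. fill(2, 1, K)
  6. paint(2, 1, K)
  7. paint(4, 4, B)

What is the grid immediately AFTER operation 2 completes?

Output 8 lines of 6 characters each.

Answer: BBBBBB
BBGGGB
BYGGGB
BBGGGB
BBBBBB
BBBBBK
BBBBGK
BBBBGK

Derivation:
After op 1 fill(6,4,G) [2 cells changed]:
BBBBBB
BBGGGB
BBGGGB
BBGGGB
BBBBBB
BBBBBK
BBBBGK
BBBBGK
After op 2 paint(2,1,Y):
BBBBBB
BBGGGB
BYGGGB
BBGGGB
BBBBBB
BBBBBK
BBBBGK
BBBBGK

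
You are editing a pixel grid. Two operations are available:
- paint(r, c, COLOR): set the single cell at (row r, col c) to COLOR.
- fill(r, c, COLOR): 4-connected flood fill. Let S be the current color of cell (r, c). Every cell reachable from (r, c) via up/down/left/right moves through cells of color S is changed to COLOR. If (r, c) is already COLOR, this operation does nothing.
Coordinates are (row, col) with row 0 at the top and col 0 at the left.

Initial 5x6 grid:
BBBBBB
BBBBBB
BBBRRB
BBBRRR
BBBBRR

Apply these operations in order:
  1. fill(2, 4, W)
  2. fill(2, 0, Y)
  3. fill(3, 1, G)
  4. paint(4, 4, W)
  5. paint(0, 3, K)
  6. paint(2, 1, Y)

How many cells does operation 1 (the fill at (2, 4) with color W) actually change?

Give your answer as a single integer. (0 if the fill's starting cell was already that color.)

Answer: 7

Derivation:
After op 1 fill(2,4,W) [7 cells changed]:
BBBBBB
BBBBBB
BBBWWB
BBBWWW
BBBBWW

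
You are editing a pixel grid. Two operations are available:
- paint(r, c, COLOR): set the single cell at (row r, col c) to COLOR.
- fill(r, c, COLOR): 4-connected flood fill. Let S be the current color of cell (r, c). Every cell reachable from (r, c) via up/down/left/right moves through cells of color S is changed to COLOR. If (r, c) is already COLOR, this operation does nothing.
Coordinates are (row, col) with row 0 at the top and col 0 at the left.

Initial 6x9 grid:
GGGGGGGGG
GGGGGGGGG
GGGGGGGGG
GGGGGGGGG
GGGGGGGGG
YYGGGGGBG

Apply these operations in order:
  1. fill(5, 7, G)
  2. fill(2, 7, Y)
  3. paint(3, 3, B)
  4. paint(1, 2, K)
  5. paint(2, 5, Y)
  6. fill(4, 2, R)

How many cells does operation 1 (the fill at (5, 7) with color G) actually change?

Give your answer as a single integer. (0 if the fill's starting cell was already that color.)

Answer: 1

Derivation:
After op 1 fill(5,7,G) [1 cells changed]:
GGGGGGGGG
GGGGGGGGG
GGGGGGGGG
GGGGGGGGG
GGGGGGGGG
YYGGGGGGG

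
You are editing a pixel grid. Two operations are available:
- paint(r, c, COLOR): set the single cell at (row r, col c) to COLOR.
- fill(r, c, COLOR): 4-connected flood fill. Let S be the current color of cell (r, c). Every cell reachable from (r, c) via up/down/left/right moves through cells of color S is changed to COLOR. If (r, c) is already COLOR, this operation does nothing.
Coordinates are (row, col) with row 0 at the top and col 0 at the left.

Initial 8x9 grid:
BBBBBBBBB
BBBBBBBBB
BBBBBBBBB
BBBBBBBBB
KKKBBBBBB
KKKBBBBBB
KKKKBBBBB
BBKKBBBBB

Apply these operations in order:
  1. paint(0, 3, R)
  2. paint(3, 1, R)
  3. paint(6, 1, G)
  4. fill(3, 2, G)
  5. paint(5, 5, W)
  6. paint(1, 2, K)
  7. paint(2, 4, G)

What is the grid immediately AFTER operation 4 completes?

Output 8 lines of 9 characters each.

Answer: GGGRGGGGG
GGGGGGGGG
GGGGGGGGG
GRGGGGGGG
KKKGGGGGG
KKKGGGGGG
KGKKGGGGG
BBKKGGGGG

Derivation:
After op 1 paint(0,3,R):
BBBRBBBBB
BBBBBBBBB
BBBBBBBBB
BBBBBBBBB
KKKBBBBBB
KKKBBBBBB
KKKKBBBBB
BBKKBBBBB
After op 2 paint(3,1,R):
BBBRBBBBB
BBBBBBBBB
BBBBBBBBB
BRBBBBBBB
KKKBBBBBB
KKKBBBBBB
KKKKBBBBB
BBKKBBBBB
After op 3 paint(6,1,G):
BBBRBBBBB
BBBBBBBBB
BBBBBBBBB
BRBBBBBBB
KKKBBBBBB
KKKBBBBBB
KGKKBBBBB
BBKKBBBBB
After op 4 fill(3,2,G) [56 cells changed]:
GGGRGGGGG
GGGGGGGGG
GGGGGGGGG
GRGGGGGGG
KKKGGGGGG
KKKGGGGGG
KGKKGGGGG
BBKKGGGGG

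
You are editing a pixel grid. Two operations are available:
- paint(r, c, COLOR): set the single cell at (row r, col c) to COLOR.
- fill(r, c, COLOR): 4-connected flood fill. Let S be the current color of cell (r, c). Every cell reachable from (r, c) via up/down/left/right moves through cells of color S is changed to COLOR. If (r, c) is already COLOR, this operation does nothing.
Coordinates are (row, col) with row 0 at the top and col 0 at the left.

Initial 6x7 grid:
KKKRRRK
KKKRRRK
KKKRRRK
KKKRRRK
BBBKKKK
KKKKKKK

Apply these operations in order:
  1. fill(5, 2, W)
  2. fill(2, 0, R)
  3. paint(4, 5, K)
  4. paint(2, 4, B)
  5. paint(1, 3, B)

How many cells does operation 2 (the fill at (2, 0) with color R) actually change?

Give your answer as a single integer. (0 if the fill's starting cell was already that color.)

Answer: 12

Derivation:
After op 1 fill(5,2,W) [15 cells changed]:
KKKRRRW
KKKRRRW
KKKRRRW
KKKRRRW
BBBWWWW
WWWWWWW
After op 2 fill(2,0,R) [12 cells changed]:
RRRRRRW
RRRRRRW
RRRRRRW
RRRRRRW
BBBWWWW
WWWWWWW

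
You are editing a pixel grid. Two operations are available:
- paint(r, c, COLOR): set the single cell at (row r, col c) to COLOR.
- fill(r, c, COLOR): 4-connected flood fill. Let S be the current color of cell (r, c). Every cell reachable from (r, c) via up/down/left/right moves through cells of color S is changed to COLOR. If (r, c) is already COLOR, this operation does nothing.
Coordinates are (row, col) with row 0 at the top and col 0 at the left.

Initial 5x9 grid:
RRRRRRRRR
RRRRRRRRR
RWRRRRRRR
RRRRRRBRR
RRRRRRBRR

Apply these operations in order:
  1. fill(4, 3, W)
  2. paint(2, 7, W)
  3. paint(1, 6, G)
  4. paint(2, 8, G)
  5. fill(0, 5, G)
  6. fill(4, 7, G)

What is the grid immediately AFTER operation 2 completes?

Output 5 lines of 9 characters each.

After op 1 fill(4,3,W) [42 cells changed]:
WWWWWWWWW
WWWWWWWWW
WWWWWWWWW
WWWWWWBWW
WWWWWWBWW
After op 2 paint(2,7,W):
WWWWWWWWW
WWWWWWWWW
WWWWWWWWW
WWWWWWBWW
WWWWWWBWW

Answer: WWWWWWWWW
WWWWWWWWW
WWWWWWWWW
WWWWWWBWW
WWWWWWBWW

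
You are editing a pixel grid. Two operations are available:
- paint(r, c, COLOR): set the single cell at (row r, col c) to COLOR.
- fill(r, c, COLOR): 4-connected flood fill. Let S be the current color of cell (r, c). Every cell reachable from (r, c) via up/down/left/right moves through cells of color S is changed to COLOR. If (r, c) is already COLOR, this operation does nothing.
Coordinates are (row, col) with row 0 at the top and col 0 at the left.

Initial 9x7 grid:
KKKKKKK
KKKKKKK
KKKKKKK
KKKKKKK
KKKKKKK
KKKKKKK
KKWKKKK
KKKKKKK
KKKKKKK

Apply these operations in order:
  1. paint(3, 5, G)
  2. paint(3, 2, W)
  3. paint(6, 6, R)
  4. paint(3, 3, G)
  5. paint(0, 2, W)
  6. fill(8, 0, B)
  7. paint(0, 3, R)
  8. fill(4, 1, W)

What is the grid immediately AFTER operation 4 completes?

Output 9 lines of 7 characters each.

After op 1 paint(3,5,G):
KKKKKKK
KKKKKKK
KKKKKKK
KKKKKGK
KKKKKKK
KKKKKKK
KKWKKKK
KKKKKKK
KKKKKKK
After op 2 paint(3,2,W):
KKKKKKK
KKKKKKK
KKKKKKK
KKWKKGK
KKKKKKK
KKKKKKK
KKWKKKK
KKKKKKK
KKKKKKK
After op 3 paint(6,6,R):
KKKKKKK
KKKKKKK
KKKKKKK
KKWKKGK
KKKKKKK
KKKKKKK
KKWKKKR
KKKKKKK
KKKKKKK
After op 4 paint(3,3,G):
KKKKKKK
KKKKKKK
KKKKKKK
KKWGKGK
KKKKKKK
KKKKKKK
KKWKKKR
KKKKKKK
KKKKKKK

Answer: KKKKKKK
KKKKKKK
KKKKKKK
KKWGKGK
KKKKKKK
KKKKKKK
KKWKKKR
KKKKKKK
KKKKKKK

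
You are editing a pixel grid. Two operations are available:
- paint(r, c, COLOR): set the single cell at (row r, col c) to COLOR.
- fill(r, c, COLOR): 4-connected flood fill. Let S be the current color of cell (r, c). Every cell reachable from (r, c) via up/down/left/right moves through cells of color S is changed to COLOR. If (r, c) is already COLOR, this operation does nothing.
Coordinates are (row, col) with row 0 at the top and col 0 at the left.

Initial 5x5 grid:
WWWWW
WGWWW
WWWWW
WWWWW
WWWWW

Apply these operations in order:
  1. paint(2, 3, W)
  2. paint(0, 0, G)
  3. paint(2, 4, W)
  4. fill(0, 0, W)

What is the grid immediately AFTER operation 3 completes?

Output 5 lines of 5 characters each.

After op 1 paint(2,3,W):
WWWWW
WGWWW
WWWWW
WWWWW
WWWWW
After op 2 paint(0,0,G):
GWWWW
WGWWW
WWWWW
WWWWW
WWWWW
After op 3 paint(2,4,W):
GWWWW
WGWWW
WWWWW
WWWWW
WWWWW

Answer: GWWWW
WGWWW
WWWWW
WWWWW
WWWWW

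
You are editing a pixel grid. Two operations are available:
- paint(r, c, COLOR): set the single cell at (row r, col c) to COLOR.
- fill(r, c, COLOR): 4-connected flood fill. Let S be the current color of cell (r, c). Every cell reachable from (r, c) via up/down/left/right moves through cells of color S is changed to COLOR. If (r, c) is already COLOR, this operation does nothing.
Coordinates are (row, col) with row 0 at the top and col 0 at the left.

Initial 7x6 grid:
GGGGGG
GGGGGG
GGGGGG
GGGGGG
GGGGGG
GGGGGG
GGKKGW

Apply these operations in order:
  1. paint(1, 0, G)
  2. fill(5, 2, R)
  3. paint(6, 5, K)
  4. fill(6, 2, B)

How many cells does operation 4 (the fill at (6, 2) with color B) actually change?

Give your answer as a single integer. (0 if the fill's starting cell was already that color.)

Answer: 2

Derivation:
After op 1 paint(1,0,G):
GGGGGG
GGGGGG
GGGGGG
GGGGGG
GGGGGG
GGGGGG
GGKKGW
After op 2 fill(5,2,R) [39 cells changed]:
RRRRRR
RRRRRR
RRRRRR
RRRRRR
RRRRRR
RRRRRR
RRKKRW
After op 3 paint(6,5,K):
RRRRRR
RRRRRR
RRRRRR
RRRRRR
RRRRRR
RRRRRR
RRKKRK
After op 4 fill(6,2,B) [2 cells changed]:
RRRRRR
RRRRRR
RRRRRR
RRRRRR
RRRRRR
RRRRRR
RRBBRK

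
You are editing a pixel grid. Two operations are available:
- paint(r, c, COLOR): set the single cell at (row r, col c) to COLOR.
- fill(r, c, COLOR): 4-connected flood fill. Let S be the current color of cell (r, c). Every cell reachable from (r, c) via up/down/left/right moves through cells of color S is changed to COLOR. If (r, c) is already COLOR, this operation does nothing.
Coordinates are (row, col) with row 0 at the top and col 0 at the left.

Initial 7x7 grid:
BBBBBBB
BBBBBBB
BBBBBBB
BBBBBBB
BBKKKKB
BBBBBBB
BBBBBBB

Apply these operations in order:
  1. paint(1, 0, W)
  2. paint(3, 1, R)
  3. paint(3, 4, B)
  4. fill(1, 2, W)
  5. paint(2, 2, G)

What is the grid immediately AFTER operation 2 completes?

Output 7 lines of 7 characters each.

Answer: BBBBBBB
WBBBBBB
BBBBBBB
BRBBBBB
BBKKKKB
BBBBBBB
BBBBBBB

Derivation:
After op 1 paint(1,0,W):
BBBBBBB
WBBBBBB
BBBBBBB
BBBBBBB
BBKKKKB
BBBBBBB
BBBBBBB
After op 2 paint(3,1,R):
BBBBBBB
WBBBBBB
BBBBBBB
BRBBBBB
BBKKKKB
BBBBBBB
BBBBBBB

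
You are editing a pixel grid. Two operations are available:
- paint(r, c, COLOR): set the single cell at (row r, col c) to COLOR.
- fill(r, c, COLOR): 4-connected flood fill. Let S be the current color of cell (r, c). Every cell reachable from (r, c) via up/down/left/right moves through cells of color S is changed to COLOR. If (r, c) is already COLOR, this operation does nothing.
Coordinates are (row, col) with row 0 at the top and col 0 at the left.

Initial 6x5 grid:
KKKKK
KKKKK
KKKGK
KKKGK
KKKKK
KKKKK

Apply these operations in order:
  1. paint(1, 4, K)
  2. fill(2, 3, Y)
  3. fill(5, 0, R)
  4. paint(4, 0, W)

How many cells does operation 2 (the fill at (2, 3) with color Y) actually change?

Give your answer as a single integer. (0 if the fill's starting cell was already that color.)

Answer: 2

Derivation:
After op 1 paint(1,4,K):
KKKKK
KKKKK
KKKGK
KKKGK
KKKKK
KKKKK
After op 2 fill(2,3,Y) [2 cells changed]:
KKKKK
KKKKK
KKKYK
KKKYK
KKKKK
KKKKK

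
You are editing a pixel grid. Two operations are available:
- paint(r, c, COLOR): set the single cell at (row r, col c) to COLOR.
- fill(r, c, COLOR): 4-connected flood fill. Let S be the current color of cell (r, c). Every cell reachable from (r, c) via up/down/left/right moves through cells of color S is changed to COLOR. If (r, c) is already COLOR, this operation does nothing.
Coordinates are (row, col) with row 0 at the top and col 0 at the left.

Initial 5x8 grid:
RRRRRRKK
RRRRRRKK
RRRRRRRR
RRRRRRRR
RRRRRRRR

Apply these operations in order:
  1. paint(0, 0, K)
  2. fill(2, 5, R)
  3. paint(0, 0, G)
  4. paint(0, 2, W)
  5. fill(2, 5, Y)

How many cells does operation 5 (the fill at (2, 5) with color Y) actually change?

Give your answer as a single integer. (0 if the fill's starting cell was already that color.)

After op 1 paint(0,0,K):
KRRRRRKK
RRRRRRKK
RRRRRRRR
RRRRRRRR
RRRRRRRR
After op 2 fill(2,5,R) [0 cells changed]:
KRRRRRKK
RRRRRRKK
RRRRRRRR
RRRRRRRR
RRRRRRRR
After op 3 paint(0,0,G):
GRRRRRKK
RRRRRRKK
RRRRRRRR
RRRRRRRR
RRRRRRRR
After op 4 paint(0,2,W):
GRWRRRKK
RRRRRRKK
RRRRRRRR
RRRRRRRR
RRRRRRRR
After op 5 fill(2,5,Y) [34 cells changed]:
GYWYYYKK
YYYYYYKK
YYYYYYYY
YYYYYYYY
YYYYYYYY

Answer: 34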